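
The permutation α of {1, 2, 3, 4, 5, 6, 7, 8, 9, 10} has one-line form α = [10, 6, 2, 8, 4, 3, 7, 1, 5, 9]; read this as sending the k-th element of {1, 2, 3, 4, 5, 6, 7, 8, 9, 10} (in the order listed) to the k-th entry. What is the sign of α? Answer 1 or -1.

In disjoint-cycle form the cycle lengths are 6, 3, 1.
A cycle of length ℓ contributes ℓ−1 transpositions, so α is a product of 5 + 2 = 7 transpositions — odd.

-1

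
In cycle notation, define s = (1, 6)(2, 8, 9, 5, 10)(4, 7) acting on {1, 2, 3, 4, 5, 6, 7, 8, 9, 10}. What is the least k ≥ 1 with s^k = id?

10

The cycle type of s is (5, 2, 2, 1).
The order is lcm(5, 2, 2) = 10.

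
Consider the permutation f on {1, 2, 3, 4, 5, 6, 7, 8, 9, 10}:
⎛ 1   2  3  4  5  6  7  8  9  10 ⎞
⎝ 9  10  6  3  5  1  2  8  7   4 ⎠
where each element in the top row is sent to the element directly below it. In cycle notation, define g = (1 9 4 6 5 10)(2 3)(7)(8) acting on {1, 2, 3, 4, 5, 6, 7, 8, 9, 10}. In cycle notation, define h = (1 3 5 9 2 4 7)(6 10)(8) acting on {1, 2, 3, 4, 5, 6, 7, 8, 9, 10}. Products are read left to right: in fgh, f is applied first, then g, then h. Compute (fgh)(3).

9

Apply the permutations in order: f(3) = 6, then g(6) = 5, then h(5) = 9. So (fgh)(3) = 9.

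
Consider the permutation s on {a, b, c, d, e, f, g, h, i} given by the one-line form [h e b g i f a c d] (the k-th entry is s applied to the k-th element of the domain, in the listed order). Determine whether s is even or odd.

odd

In disjoint-cycle form the cycle lengths are 8, 1.
A cycle of length ℓ contributes ℓ−1 transpositions, so s is a product of 7 transpositions — odd.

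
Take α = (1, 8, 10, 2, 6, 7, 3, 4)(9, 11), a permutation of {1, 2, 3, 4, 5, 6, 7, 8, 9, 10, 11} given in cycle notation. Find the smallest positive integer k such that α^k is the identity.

8

The cycle type of α is (8, 2, 1).
The order is lcm(8, 2) = 8.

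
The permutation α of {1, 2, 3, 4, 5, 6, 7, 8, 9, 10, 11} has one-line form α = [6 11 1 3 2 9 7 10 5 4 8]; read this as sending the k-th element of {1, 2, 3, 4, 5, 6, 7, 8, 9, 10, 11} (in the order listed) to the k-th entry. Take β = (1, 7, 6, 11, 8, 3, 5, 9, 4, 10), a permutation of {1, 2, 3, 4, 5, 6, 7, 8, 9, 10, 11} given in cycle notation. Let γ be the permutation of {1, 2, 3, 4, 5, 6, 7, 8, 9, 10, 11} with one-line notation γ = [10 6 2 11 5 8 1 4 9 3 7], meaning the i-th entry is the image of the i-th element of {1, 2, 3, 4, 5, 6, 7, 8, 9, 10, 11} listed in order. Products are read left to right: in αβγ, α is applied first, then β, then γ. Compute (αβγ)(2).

Apply the permutations in order: α(2) = 11, then β(11) = 8, then γ(8) = 4. So (αβγ)(2) = 4.

4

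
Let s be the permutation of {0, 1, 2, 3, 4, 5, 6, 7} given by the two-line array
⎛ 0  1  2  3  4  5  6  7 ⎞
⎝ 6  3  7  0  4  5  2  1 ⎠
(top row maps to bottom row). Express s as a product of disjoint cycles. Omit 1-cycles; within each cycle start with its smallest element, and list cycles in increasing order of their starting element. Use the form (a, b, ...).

From 0: 0 → 6 → 2 → 7 → 1 → 3 → 0, closing the cycle (0, 6, 2, 7, 1, 3).
Repeating from the next unused element and collecting all non-trivial cycles gives (0, 6, 2, 7, 1, 3).

(0, 6, 2, 7, 1, 3)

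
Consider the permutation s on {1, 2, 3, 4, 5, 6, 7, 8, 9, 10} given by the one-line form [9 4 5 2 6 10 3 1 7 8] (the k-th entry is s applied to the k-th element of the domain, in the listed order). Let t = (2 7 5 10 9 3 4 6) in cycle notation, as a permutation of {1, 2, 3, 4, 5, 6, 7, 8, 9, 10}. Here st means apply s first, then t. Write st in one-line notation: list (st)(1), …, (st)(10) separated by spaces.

3 6 10 7 2 9 4 1 5 8

(st)(x) = t(s(x)). Computing each image: t(s(1)) = t(9) = 3, t(s(2)) = t(4) = 6, t(s(3)) = t(5) = 10, t(s(4)) = t(2) = 7, t(s(5)) = t(6) = 2, t(s(6)) = t(10) = 9, t(s(7)) = t(3) = 4, t(s(8)) = t(1) = 1, t(s(9)) = t(7) = 5, t(s(10)) = t(8) = 8.
Hence st = [3 6 10 7 2 9 4 1 5 8].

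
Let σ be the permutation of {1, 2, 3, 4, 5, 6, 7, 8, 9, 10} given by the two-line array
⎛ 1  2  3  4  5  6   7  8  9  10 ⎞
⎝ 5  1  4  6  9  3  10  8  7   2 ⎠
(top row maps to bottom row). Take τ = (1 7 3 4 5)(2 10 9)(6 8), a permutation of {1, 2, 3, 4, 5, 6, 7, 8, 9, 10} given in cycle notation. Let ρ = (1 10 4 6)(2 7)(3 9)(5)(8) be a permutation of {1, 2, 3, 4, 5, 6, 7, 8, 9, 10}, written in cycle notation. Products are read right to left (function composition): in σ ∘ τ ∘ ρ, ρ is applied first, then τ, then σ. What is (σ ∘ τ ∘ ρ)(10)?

9

Apply the permutations in order: ρ(10) = 4, then τ(4) = 5, then σ(5) = 9. So (σ ∘ τ ∘ ρ)(10) = 9.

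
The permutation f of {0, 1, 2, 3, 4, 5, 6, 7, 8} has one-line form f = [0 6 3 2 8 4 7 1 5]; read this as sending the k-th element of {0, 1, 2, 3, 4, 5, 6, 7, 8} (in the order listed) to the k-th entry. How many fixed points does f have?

1

The fixed points (elements with f(x) = x) are {0}, so there is 1.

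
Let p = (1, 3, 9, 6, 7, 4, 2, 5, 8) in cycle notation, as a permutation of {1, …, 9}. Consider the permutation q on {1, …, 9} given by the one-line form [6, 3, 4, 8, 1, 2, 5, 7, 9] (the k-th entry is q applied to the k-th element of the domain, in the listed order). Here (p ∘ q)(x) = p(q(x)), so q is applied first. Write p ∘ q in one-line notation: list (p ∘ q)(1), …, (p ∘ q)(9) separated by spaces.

7 9 2 1 3 5 8 4 6

(p ∘ q)(x) = p(q(x)). Computing each image: p(q(1)) = p(6) = 7, p(q(2)) = p(3) = 9, p(q(3)) = p(4) = 2, p(q(4)) = p(8) = 1, p(q(5)) = p(1) = 3, p(q(6)) = p(2) = 5, p(q(7)) = p(5) = 8, p(q(8)) = p(7) = 4, p(q(9)) = p(9) = 6.
Hence p ∘ q = [7 9 2 1 3 5 8 4 6].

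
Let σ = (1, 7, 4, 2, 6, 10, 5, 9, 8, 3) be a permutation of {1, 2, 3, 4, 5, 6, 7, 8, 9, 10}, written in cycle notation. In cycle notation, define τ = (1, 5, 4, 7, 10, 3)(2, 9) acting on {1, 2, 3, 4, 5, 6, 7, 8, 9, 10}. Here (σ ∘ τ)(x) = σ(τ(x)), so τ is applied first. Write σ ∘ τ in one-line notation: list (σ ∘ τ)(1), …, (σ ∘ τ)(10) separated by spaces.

Chase each element through τ then σ: 1 → 5 → 9; 2 → 9 → 8; 3 → 1 → 7; 4 → 7 → 4; 5 → 4 → 2; 6 → 6 → 10; 7 → 10 → 5; 8 → 8 → 3; 9 → 2 → 6; 10 → 3 → 1.
Collecting the images, σ ∘ τ = [9 8 7 4 2 10 5 3 6 1].

9 8 7 4 2 10 5 3 6 1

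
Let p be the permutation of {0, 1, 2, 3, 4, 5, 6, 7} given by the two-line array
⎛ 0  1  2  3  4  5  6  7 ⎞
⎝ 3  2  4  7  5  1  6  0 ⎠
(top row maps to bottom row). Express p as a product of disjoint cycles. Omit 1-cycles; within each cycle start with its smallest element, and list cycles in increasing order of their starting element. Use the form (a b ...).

(0 3 7)(1 2 4 5)

Iterating p from 0 gives 0 → 3 → 7 → 0; that is the 3-cycle (0 3 7).
Continuing from each remaining unvisited element yields (0 3 7)(1 2 4 5).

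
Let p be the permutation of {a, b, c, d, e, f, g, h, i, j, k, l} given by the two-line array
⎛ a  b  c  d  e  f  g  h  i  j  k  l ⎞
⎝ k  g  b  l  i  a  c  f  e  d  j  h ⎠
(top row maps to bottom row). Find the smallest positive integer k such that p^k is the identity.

Writing p as disjoint cycles, the cycle lengths are 7, 3, 2.
The order of p is the least common multiple of its cycle lengths: lcm(7, 3, 2) = 42.

42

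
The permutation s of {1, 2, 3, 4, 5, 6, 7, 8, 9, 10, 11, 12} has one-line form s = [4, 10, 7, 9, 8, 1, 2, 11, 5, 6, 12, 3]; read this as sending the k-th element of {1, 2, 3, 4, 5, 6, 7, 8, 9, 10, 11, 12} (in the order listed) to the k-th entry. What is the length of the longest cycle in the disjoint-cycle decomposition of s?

Decomposing into disjoint cycles gives (1, 4, 9, 5, 8, 11, 12, 3, 7, 2, 10, 6); the longest has length 12.

12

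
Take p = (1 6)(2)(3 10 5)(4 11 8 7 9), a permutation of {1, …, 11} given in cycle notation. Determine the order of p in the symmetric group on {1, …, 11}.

30

The cycle type of p is (5, 3, 2, 1).
The order is lcm(5, 3, 2) = 30.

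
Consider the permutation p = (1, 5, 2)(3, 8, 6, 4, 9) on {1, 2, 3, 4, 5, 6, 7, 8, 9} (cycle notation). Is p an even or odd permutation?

The cycle lengths are 5, 3, 1.
A cycle is odd iff its length is even; p has 0 even-length cycles, so sgn(p) = (−1)^0 and p is even.

even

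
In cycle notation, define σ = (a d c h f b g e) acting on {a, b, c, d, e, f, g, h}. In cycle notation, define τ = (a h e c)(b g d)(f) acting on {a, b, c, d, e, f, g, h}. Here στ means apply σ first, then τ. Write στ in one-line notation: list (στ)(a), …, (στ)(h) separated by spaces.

(στ)(x) = τ(σ(x)). Computing each image: τ(σ(a)) = τ(d) = b, τ(σ(b)) = τ(g) = d, τ(σ(c)) = τ(h) = e, τ(σ(d)) = τ(c) = a, τ(σ(e)) = τ(a) = h, τ(σ(f)) = τ(b) = g, τ(σ(g)) = τ(e) = c, τ(σ(h)) = τ(f) = f.
Hence στ = [b d e a h g c f].

b d e a h g c f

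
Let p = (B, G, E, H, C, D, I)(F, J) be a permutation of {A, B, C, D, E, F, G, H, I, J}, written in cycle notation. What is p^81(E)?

I

E lies in the 7-cycle (B, G, E, H, C, D, I).
Since the cycle has length 7, p^81 acts on it the same as p^4 (81 mod 7 = 4).
Stepping 4 places around the cycle: E → H → C → D → I.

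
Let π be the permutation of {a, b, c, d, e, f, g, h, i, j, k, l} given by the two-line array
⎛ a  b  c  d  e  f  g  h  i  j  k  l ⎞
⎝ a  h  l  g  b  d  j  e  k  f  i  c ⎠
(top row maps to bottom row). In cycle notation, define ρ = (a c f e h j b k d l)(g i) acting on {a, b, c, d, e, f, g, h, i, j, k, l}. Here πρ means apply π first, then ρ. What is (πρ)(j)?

e

π(j) = f, then ρ(f) = e; composing gives (πρ)(j) = e.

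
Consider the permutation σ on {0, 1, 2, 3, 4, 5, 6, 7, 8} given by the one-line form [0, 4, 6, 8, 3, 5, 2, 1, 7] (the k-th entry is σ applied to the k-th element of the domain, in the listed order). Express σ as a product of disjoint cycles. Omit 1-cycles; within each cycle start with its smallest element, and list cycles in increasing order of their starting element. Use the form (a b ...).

Iterating σ from 1 gives 1 → 4 → 3 → 8 → 7 → 1; that is the 5-cycle (1 4 3 8 7).
Continuing from each remaining unvisited element yields (1 4 3 8 7)(2 6).

(1 4 3 8 7)(2 6)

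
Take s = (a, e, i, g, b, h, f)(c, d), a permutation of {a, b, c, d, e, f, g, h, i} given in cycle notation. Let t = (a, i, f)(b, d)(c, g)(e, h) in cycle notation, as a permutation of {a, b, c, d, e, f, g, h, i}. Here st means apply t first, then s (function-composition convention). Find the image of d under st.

First apply t: t(d) = b, then s(b) = h. Thus (st)(d) = h.

h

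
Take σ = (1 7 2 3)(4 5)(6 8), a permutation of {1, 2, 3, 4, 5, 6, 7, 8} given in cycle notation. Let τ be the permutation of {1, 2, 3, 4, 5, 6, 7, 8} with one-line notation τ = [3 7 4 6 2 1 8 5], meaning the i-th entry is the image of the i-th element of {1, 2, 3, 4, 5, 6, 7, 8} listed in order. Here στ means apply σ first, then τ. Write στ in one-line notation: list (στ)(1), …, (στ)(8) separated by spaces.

8 4 3 2 6 5 7 1

For each element, apply σ then τ: 1 → 7 → 8; 2 → 3 → 4; 3 → 1 → 3; 4 → 5 → 2; 5 → 4 → 6; 6 → 8 → 5; 7 → 2 → 7; 8 → 6 → 1.
So στ in one-line form is 8 4 3 2 6 5 7 1.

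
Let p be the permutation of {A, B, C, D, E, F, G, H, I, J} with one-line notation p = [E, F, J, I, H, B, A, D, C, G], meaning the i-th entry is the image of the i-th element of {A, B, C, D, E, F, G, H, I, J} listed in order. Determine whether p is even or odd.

In disjoint-cycle form the cycle lengths are 8, 2.
A cycle is odd iff its length is even; p has 2 even-length cycles, so sgn(p) = (−1)^2 and p is even.

even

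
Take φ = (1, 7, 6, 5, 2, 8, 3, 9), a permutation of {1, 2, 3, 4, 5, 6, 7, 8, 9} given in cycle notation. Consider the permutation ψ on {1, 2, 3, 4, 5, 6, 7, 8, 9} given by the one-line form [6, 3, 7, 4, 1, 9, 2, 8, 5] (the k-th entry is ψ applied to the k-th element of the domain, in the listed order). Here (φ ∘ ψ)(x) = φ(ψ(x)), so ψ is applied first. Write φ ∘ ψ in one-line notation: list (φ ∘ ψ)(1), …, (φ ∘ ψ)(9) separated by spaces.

Chase each element through ψ then φ: 1 → 6 → 5; 2 → 3 → 9; 3 → 7 → 6; 4 → 4 → 4; 5 → 1 → 7; 6 → 9 → 1; 7 → 2 → 8; 8 → 8 → 3; 9 → 5 → 2.
Collecting the images, φ ∘ ψ = [5 9 6 4 7 1 8 3 2].

5 9 6 4 7 1 8 3 2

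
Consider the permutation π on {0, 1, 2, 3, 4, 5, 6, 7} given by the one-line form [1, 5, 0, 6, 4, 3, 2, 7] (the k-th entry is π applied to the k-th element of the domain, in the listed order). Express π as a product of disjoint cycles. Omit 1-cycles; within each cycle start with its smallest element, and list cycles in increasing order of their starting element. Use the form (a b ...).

From 0: 0 → 1 → 5 → 3 → 6 → 2 → 0, closing the cycle (0 1 5 3 6 2).
Repeating from the next unused element and collecting all non-trivial cycles gives (0 1 5 3 6 2).

(0 1 5 3 6 2)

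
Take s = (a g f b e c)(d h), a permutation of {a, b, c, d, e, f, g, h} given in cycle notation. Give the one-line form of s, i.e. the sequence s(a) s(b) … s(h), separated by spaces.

Image by image: a↦g, b↦e, c↦a, d↦h, e↦c, f↦b, g↦f, h↦d.
So the one-line form is g e a h c b f d.

g e a h c b f d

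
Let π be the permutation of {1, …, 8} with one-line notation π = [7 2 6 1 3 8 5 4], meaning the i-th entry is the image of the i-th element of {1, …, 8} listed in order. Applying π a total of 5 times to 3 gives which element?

7

Tracing 3 → 6 → … returns to 3 after 7 steps, so 3 lies in a 7-cycle (1 7 5 3 6 8 4).
Stepping 5 places around the cycle: 3 → 6 → 8 → 4 → 1 → 7.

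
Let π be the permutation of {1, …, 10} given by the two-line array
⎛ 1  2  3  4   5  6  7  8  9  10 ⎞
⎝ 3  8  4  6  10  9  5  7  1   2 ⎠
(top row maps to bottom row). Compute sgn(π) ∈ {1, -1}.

In disjoint-cycle form the cycle lengths are 5, 5.
A cycle of length ℓ contributes ℓ−1 transpositions, so π is a product of 4 + 4 = 8 transpositions — even.

1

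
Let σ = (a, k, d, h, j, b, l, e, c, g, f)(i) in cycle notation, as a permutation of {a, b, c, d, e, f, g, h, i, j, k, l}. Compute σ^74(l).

h

l lies in the 11-cycle (a, k, d, h, j, b, l, e, c, g, f).
On an 11-cycle, σ^11 is the identity, so σ^74 = σ^8 there (74 ≡ 8 mod 11).
Stepping 8 places around the cycle: l → e → c → g → f → a → k → d → h.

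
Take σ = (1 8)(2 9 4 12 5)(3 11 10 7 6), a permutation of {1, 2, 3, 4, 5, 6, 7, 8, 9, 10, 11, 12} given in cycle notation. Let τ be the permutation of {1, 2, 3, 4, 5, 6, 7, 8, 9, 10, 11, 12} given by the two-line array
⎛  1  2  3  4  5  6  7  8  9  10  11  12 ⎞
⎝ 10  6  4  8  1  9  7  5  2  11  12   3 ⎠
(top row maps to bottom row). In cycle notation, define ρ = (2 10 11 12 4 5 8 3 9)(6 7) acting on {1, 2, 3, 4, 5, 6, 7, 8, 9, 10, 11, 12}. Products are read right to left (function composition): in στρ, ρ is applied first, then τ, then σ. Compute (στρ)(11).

11

Chase 11: ρ(11) = 12; τ(12) = 3; σ(3) = 11. Hence (στρ)(11) = 11.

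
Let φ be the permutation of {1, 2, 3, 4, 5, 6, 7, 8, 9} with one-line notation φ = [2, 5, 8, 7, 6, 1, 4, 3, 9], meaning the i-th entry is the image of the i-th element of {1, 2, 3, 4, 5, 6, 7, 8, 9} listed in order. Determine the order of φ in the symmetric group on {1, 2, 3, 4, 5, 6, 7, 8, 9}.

Decomposing into disjoint cycles gives cycle lengths 4, 2, 2, 1.
The order is lcm(4, 2, 2) = 4.

4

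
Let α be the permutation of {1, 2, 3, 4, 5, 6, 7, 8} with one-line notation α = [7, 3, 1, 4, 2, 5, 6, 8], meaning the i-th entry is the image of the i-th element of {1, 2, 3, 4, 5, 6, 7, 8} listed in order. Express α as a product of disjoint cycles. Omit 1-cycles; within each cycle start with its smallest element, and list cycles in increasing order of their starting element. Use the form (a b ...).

Start at 1 and follow images: 1 → 7 → 6 → 5 → 2 → 3 → 1, giving the cycle (1 7 6 5 2 3).
Repeating from the next unused element and collecting all non-trivial cycles gives (1 7 6 5 2 3).

(1 7 6 5 2 3)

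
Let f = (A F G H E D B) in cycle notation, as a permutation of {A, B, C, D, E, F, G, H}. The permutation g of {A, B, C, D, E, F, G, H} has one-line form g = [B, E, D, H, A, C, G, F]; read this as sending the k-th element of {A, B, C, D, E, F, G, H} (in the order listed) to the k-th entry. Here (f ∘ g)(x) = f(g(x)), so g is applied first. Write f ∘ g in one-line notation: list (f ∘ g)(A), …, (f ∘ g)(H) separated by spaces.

A D B E F C H G

(f ∘ g)(x) = f(g(x)). Computing each image: f(g(A)) = f(B) = A, f(g(B)) = f(E) = D, f(g(C)) = f(D) = B, f(g(D)) = f(H) = E, f(g(E)) = f(A) = F, f(g(F)) = f(C) = C, f(g(G)) = f(G) = H, f(g(H)) = f(F) = G.
Hence f ∘ g = [A D B E F C H G].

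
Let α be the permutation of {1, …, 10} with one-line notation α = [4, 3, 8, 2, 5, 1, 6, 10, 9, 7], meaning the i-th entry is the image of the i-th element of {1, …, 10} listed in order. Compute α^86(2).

Tracing 2 → 3 → … returns to 2 after 8 steps, so 2 lies in an 8-cycle (1 4 2 3 8 10 7 6).
On an 8-cycle, α^8 is the identity, so α^86 = α^6 there (86 ≡ 6 mod 8).
Advancing 6 steps from 2: 2 → 3 → 8 → 10 → 7 → 6 → 1.

1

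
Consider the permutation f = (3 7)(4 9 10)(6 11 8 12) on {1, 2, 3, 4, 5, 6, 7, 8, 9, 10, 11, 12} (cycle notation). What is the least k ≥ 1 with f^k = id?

The cycle type of f is (4, 3, 2, 1, 1, 1).
Since disjoint cycles commute, ord(f) = lcm(4, 3, 2) = 12.

12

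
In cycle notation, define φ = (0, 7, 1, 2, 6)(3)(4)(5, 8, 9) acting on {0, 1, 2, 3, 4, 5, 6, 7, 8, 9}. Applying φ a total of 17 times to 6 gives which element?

7

6 lies in the 5-cycle (0, 7, 1, 2, 6).
On a 5-cycle, φ^5 is the identity, so φ^17 = φ^2 there (17 ≡ 2 mod 5).
Advancing 2 steps from 6: 6 → 0 → 7.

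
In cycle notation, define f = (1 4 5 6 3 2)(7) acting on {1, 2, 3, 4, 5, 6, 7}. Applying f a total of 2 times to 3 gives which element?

1

3 lies in the 6-cycle (1 4 5 6 3 2).
Stepping 2 places around the cycle: 3 → 2 → 1.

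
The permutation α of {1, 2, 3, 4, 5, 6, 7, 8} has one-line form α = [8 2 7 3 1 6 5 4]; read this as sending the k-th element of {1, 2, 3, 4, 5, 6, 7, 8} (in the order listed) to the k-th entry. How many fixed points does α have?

2

The fixed points (elements with α(x) = x) are {2, 6}, so there are 2.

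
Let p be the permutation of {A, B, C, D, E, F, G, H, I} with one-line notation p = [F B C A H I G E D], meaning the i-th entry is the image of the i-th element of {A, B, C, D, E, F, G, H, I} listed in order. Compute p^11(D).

I

Tracing D → A → … returns to D after 4 steps, so D lies in a 4-cycle (A, F, I, D).
Powers repeat with period 4 on this cycle, and 11 mod 4 = 3, so p^11(D) = p^3(D).
Advancing 3 steps from D: D → A → F → I.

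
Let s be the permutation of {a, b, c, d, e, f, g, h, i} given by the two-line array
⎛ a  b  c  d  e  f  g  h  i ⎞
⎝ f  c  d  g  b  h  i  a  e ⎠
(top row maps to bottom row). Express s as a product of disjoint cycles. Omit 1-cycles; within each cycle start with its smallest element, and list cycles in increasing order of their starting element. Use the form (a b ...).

From a: a → f → h → a, closing the cycle (a f h).
Repeating from the next unused element and collecting all non-trivial cycles gives (a f h)(b c d g i e).

(a f h)(b c d g i e)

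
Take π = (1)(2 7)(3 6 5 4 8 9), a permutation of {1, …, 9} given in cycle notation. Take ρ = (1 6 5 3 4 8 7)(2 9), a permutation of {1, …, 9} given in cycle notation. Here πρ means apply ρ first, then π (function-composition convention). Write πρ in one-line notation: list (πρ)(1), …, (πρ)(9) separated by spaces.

5 3 8 9 6 4 1 2 7

(πρ)(x) = π(ρ(x)). Computing each image: π(ρ(1)) = π(6) = 5, π(ρ(2)) = π(9) = 3, π(ρ(3)) = π(4) = 8, π(ρ(4)) = π(8) = 9, π(ρ(5)) = π(3) = 6, π(ρ(6)) = π(5) = 4, π(ρ(7)) = π(1) = 1, π(ρ(8)) = π(7) = 2, π(ρ(9)) = π(2) = 7.
Hence πρ = [5 3 8 9 6 4 1 2 7].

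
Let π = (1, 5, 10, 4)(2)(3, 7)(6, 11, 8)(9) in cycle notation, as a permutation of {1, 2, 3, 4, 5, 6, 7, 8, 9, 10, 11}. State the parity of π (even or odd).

The cycle lengths are 4, 3, 2, 1, 1.
A cycle of length ℓ contributes ℓ−1 transpositions, so π is a product of 3 + 2 + 1 = 6 transpositions — even.

even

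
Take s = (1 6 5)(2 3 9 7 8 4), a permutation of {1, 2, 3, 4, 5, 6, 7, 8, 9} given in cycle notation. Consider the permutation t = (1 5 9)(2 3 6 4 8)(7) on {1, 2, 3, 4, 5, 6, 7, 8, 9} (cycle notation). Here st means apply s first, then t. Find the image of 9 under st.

First apply s: s(9) = 7, then t(7) = 7. Thus (st)(9) = 7.

7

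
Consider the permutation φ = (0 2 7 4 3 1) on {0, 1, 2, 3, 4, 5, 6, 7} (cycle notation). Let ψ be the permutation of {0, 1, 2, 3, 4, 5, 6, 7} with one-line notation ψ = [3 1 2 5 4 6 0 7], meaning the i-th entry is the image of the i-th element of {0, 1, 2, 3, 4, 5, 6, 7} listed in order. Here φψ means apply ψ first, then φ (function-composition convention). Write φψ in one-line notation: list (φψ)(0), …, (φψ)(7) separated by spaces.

For each element, apply ψ then φ: 0 → 3 → 1; 1 → 1 → 0; 2 → 2 → 7; 3 → 5 → 5; 4 → 4 → 3; 5 → 6 → 6; 6 → 0 → 2; 7 → 7 → 4.
Collecting the images, φψ = [1 0 7 5 3 6 2 4].

1 0 7 5 3 6 2 4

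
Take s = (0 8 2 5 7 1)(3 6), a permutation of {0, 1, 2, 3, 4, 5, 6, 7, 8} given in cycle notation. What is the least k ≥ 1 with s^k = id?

The cycle type of s is (6, 2, 1).
The order of s is the least common multiple of its cycle lengths: lcm(6, 2) = 6.

6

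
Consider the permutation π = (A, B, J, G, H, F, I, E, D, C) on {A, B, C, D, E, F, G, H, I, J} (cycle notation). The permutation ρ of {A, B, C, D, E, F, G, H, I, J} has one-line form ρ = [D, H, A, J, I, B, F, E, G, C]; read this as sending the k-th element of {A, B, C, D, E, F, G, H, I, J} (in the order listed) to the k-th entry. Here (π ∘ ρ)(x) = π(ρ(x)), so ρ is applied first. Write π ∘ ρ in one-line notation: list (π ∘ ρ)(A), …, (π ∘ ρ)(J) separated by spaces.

For each element, apply ρ then π: A → D → C; B → H → F; C → A → B; D → J → G; E → I → E; F → B → J; G → F → I; H → E → D; I → G → H; J → C → A.
Collecting the images, π ∘ ρ = [C F B G E J I D H A].

C F B G E J I D H A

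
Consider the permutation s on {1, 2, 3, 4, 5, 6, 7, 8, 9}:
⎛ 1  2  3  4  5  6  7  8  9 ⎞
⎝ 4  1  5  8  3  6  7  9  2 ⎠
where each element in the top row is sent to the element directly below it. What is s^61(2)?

1

Tracing 2 → 1 → … returns to 2 after 5 steps, so 2 lies in a 5-cycle (1 4 8 9 2).
Since the cycle has length 5, s^61 acts on it the same as s^1 (61 mod 5 = 1).
Advancing 1 step from 2: 2 → 1.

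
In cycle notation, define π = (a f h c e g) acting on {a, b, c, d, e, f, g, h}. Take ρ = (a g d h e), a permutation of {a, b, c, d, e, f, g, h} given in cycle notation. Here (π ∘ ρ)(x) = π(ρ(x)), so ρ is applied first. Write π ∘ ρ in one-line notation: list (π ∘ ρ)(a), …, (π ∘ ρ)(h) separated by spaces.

a b e c f h d g

Chase each element through ρ then π: a → g → a; b → b → b; c → c → e; d → h → c; e → a → f; f → f → h; g → d → d; h → e → g.
Collecting the images, π ∘ ρ = [a b e c f h d g].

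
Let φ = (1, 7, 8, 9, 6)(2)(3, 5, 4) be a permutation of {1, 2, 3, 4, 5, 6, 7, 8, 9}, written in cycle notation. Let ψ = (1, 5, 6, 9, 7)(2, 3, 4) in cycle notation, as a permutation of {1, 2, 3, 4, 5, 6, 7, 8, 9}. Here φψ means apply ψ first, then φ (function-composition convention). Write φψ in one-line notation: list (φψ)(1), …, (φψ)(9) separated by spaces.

(φψ)(x) = φ(ψ(x)). Computing each image: φ(ψ(1)) = φ(5) = 4, φ(ψ(2)) = φ(3) = 5, φ(ψ(3)) = φ(4) = 3, φ(ψ(4)) = φ(2) = 2, φ(ψ(5)) = φ(6) = 1, φ(ψ(6)) = φ(9) = 6, φ(ψ(7)) = φ(1) = 7, φ(ψ(8)) = φ(8) = 9, φ(ψ(9)) = φ(7) = 8.
Hence φψ = [4 5 3 2 1 6 7 9 8].

4 5 3 2 1 6 7 9 8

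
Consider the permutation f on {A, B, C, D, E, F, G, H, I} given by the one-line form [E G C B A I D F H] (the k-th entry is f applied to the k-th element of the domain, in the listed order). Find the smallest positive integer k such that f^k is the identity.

Writing f as disjoint cycles, the cycle lengths are 3, 3, 2, 1.
The order is lcm(3, 3, 2) = 6.

6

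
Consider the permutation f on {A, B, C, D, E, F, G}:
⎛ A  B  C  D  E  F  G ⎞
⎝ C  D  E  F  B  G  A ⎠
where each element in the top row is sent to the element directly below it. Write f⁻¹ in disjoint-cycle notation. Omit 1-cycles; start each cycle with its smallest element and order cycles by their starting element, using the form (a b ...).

(A G F D B E C)

The cycle decomposition of f is (A C E B D F G).
The inverse reverses every cycle; in canonical form, f⁻¹ = (A G F D B E C).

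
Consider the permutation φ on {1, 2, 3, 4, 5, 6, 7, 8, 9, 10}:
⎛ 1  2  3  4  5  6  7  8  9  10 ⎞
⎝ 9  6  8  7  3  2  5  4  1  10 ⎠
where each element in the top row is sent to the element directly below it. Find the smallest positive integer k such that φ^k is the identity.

The disjoint-cycle form of φ has cycle lengths 5, 2, 2, 1.
Since disjoint cycles commute, ord(φ) = lcm(5, 2, 2) = 10.

10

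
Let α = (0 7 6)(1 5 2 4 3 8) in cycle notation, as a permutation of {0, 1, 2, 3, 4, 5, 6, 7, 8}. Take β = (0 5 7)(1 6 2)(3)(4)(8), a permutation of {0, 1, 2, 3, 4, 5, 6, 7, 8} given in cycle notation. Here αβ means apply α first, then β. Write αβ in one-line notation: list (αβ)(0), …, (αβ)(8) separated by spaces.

0 7 4 8 3 1 5 2 6

(αβ)(x) = β(α(x)). Computing each image: β(α(0)) = β(7) = 0, β(α(1)) = β(5) = 7, β(α(2)) = β(4) = 4, β(α(3)) = β(8) = 8, β(α(4)) = β(3) = 3, β(α(5)) = β(2) = 1, β(α(6)) = β(0) = 5, β(α(7)) = β(6) = 2, β(α(8)) = β(1) = 6.
Hence αβ = [0 7 4 8 3 1 5 2 6].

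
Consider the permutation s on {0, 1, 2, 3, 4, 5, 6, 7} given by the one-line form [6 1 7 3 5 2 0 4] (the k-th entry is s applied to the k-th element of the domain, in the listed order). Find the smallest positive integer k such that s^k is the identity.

4

Writing s as disjoint cycles, the cycle lengths are 4, 2, 1, 1.
Since disjoint cycles commute, ord(s) = lcm(4, 2) = 4.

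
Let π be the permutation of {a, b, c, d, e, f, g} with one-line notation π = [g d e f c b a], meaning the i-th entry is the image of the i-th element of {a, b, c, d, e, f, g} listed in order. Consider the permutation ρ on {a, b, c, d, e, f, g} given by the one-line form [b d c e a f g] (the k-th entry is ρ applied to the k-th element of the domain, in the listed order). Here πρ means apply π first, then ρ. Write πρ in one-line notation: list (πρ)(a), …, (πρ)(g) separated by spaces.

g e a f c d b

Chase each element through π then ρ: a → g → g; b → d → e; c → e → a; d → f → f; e → c → c; f → b → d; g → a → b.
Collecting the images, πρ = [g e a f c d b].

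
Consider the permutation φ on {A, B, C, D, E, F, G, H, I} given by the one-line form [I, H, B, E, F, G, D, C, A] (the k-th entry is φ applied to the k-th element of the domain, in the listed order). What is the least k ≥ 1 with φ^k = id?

Writing φ as disjoint cycles, the cycle lengths are 4, 3, 2.
The order of φ is the least common multiple of its cycle lengths: lcm(4, 3, 2) = 12.

12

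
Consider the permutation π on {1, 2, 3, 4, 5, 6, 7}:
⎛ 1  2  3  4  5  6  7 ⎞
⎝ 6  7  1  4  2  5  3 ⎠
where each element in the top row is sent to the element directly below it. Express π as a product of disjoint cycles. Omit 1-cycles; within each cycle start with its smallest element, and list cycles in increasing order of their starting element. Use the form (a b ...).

Start at 1 and follow images: 1 → 6 → 5 → 2 → 7 → 3 → 1, giving the cycle (1 6 5 2 7 3).
Continuing from each remaining unvisited element yields (1 6 5 2 7 3).

(1 6 5 2 7 3)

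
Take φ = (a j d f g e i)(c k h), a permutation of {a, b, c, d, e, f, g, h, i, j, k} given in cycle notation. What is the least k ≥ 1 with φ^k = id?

The disjoint cycles have lengths 7, 3, 1.
The order of φ is the least common multiple of its cycle lengths: lcm(7, 3) = 21.

21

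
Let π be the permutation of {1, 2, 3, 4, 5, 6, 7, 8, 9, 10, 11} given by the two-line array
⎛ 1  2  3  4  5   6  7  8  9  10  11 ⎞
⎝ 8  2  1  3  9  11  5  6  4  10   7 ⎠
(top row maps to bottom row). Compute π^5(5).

8

Tracing 5 → 9 → … returns to 5 after 9 steps, so 5 lies in a 9-cycle (1 8 6 11 7 5 9 4 3).
Advancing 5 steps from 5: 5 → 9 → 4 → 3 → 1 → 8.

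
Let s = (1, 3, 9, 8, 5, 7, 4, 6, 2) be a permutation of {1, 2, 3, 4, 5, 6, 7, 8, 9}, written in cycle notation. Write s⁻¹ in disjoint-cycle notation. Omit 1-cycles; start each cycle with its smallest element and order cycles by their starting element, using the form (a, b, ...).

Inverting a permutation written in cycle notation just reverses the order within every cycle.
Reversing each cycle of s and rotating so the smallest element leads gives (1, 2, 6, 4, 7, 5, 8, 9, 3).

(1, 2, 6, 4, 7, 5, 8, 9, 3)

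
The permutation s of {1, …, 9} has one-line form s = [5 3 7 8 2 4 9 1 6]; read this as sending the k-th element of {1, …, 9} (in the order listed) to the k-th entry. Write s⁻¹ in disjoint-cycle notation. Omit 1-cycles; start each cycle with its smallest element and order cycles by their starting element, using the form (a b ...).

(1 8 4 6 9 7 3 2 5)

The cycle decomposition of s is (1 5 2 3 7 9 6 4 8).
The inverse reverses every cycle; in canonical form, s⁻¹ = (1 8 4 6 9 7 3 2 5).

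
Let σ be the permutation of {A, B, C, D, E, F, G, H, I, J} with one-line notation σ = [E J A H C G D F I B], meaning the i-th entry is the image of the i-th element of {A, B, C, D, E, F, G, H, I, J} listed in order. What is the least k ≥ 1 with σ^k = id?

Writing σ as disjoint cycles, the cycle lengths are 4, 3, 2, 1.
The order is lcm(4, 3, 2) = 12.

12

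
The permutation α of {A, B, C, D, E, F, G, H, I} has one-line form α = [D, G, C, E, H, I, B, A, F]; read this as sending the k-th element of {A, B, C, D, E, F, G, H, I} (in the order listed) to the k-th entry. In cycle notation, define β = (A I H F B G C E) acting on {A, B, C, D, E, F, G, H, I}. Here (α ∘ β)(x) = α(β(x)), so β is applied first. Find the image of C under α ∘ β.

β(C) = E, then α(E) = H; composing gives (α ∘ β)(C) = H.

H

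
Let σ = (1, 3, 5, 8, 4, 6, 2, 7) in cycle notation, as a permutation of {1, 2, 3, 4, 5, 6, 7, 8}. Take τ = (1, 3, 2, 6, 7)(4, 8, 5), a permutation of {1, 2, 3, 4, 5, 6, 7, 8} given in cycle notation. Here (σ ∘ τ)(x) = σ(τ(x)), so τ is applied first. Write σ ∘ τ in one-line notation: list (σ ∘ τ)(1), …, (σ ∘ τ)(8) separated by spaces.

(σ ∘ τ)(x) = σ(τ(x)). Computing each image: σ(τ(1)) = σ(3) = 5, σ(τ(2)) = σ(6) = 2, σ(τ(3)) = σ(2) = 7, σ(τ(4)) = σ(8) = 4, σ(τ(5)) = σ(4) = 6, σ(τ(6)) = σ(7) = 1, σ(τ(7)) = σ(1) = 3, σ(τ(8)) = σ(5) = 8.
Hence σ ∘ τ = [5 2 7 4 6 1 3 8].

5 2 7 4 6 1 3 8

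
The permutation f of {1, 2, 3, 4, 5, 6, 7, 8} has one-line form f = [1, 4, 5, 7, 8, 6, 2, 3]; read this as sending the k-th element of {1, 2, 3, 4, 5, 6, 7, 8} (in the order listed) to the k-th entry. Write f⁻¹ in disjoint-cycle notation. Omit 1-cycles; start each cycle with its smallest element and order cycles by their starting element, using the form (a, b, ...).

(2, 7, 4)(3, 8, 5)

The cycle decomposition of f is (2, 4, 7)(3, 5, 8).
Reversing each cycle (and rotating so the smallest element leads) gives f⁻¹ = (2, 7, 4)(3, 8, 5).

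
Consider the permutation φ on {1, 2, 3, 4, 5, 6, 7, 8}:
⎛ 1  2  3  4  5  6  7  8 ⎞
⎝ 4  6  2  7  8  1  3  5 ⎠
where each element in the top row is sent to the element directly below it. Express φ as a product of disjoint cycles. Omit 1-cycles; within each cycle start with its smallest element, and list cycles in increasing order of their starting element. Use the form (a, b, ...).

(1, 4, 7, 3, 2, 6)(5, 8)

From 1: 1 → 4 → 7 → 3 → 2 → 6 → 1, closing the cycle (1, 4, 7, 3, 2, 6).
Continuing from each remaining unvisited element yields (1, 4, 7, 3, 2, 6)(5, 8).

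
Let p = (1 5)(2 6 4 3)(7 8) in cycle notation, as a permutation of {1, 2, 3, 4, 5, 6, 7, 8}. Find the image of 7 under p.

7 appears in (7 8); the next entry (wrapping around) is 8.

8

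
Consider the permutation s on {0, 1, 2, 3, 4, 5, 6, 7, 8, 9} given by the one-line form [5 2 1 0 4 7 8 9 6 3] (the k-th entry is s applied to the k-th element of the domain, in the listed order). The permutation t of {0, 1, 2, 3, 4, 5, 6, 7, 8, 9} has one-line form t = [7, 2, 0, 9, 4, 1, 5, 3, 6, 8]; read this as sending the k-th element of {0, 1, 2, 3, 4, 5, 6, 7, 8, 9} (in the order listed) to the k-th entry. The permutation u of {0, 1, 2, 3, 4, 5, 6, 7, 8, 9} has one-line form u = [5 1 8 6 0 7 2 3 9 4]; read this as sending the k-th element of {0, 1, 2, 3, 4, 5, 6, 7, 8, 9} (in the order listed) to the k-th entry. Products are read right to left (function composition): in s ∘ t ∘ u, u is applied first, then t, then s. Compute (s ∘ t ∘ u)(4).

9

(s ∘ t ∘ u)(4) = s(t(u(4))). u(4) = 0, then t(0) = 7, then s(7) = 9, so the result is 9.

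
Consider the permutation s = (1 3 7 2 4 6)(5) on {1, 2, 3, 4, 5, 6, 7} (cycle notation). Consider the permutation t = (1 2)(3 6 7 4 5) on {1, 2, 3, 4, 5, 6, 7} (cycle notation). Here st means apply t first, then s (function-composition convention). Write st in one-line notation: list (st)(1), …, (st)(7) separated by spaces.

4 3 1 5 7 2 6

For each element, apply t then s: 1 → 2 → 4; 2 → 1 → 3; 3 → 6 → 1; 4 → 5 → 5; 5 → 3 → 7; 6 → 7 → 2; 7 → 4 → 6.
So st in one-line form is 4 3 1 5 7 2 6.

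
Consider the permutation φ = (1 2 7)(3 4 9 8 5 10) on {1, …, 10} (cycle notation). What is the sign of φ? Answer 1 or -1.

The cycle lengths are 6, 3, 1.
A cycle of length ℓ contributes ℓ−1 transpositions, so φ is a product of 5 + 2 = 7 transpositions — odd.

-1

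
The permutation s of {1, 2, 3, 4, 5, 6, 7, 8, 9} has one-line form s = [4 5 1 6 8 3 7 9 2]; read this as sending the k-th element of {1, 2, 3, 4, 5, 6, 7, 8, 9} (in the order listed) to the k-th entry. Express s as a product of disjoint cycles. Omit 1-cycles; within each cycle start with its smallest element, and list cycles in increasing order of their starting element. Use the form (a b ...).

(1 4 6 3)(2 5 8 9)

From 1: 1 → 4 → 6 → 3 → 1, closing the cycle (1 4 6 3).
Repeating from the next unused element and collecting all non-trivial cycles gives (1 4 6 3)(2 5 8 9).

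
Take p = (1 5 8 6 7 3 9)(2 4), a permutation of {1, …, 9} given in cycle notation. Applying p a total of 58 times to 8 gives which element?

8 lies in the 7-cycle (1 5 8 6 7 3 9).
Powers repeat with period 7 on this cycle, and 58 mod 7 = 2, so p^58(8) = p^2(8).
Stepping 2 places around the cycle: 8 → 6 → 7.

7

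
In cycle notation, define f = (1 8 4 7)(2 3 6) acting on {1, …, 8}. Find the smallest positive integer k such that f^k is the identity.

The disjoint cycles have lengths 4, 3, 1.
The order of f is the least common multiple of its cycle lengths: lcm(4, 3) = 12.

12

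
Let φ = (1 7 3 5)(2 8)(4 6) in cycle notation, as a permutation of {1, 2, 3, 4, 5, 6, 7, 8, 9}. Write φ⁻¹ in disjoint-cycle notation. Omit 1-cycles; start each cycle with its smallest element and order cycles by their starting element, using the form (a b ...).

(1 5 3 7)(2 8)(4 6)

If φ sends a → b within a cycle, φ⁻¹ sends b → a; equivalently, reverse each cycle.
Reversing each cycle of φ and rotating so the smallest element leads gives (1 5 3 7)(2 8)(4 6).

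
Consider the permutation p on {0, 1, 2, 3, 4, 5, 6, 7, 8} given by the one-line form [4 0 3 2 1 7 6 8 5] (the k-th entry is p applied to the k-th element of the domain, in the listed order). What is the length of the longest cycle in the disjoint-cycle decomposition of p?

Decomposing into disjoint cycles gives (0, 4, 1)(2, 3)(5, 7, 8); the longest has length 3.

3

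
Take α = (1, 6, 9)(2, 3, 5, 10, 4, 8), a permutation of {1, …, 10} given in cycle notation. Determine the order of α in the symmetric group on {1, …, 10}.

6

The cycle type of α is (6, 3, 1).
Since disjoint cycles commute, ord(α) = lcm(6, 3) = 6.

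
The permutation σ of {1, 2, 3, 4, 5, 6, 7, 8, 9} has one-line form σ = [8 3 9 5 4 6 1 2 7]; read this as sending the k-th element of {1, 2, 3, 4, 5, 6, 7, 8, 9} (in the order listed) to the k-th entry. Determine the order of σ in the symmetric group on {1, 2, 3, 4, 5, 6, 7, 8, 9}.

6

Decomposing into disjoint cycles gives cycle lengths 6, 2, 1.
The order of σ is the least common multiple of its cycle lengths: lcm(6, 2) = 6.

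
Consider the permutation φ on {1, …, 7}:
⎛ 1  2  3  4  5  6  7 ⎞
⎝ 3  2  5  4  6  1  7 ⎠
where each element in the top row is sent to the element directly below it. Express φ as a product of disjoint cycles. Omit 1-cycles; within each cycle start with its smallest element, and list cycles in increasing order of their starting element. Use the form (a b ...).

Iterating φ from 1 gives 1 → 3 → 5 → 6 → 1; that is the 4-cycle (1 3 5 6).
Repeating from the next unused element and collecting all non-trivial cycles gives (1 3 5 6).

(1 3 5 6)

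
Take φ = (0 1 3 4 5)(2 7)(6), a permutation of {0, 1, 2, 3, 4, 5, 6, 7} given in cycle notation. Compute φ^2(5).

1

5 lies in the 5-cycle (0 1 3 4 5).
Advancing 2 steps from 5: 5 → 0 → 1.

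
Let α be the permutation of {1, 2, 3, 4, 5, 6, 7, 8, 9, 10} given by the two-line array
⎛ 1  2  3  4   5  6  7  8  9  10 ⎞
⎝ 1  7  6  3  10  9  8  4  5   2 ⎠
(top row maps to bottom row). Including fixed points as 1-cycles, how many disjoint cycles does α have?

The cycle decomposition is (1)(2, 7, 8, 4, 3, 6, 9, 5, 10), which has 2 cycles (counting 1-cycles).

2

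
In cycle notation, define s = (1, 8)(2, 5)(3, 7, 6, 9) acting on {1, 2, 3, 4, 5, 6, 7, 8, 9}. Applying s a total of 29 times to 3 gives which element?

7

3 lies in the 4-cycle (3, 7, 6, 9).
Since the cycle has length 4, s^29 acts on it the same as s^1 (29 mod 4 = 1).
Advancing 1 step from 3: 3 → 7.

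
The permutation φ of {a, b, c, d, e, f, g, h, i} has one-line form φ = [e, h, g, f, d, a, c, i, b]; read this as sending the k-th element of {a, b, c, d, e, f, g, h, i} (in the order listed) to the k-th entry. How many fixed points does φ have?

0

No element satisfies φ(x) = x, so there are 0 fixed points.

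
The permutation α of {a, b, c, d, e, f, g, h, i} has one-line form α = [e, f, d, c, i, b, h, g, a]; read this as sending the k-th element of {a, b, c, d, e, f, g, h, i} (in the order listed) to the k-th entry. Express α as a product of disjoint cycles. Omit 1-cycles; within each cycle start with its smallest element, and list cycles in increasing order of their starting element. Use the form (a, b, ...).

Start at a and follow images: a → e → i → a, giving the cycle (a, e, i).
Repeating from the next unused element and collecting all non-trivial cycles gives (a, e, i)(b, f)(c, d)(g, h).

(a, e, i)(b, f)(c, d)(g, h)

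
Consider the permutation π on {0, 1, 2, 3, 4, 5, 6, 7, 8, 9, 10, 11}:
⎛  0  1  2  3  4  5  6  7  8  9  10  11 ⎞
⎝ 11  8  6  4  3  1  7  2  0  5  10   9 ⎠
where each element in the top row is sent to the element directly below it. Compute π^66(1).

1

Tracing 1 → 8 → … returns to 1 after 6 steps, so 1 lies in a 6-cycle (0 11 9 5 1 8).
Since the cycle has length 6, π^66 acts on it the same as π^0 (66 mod 6 = 0).
So π^66(1) = 1.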